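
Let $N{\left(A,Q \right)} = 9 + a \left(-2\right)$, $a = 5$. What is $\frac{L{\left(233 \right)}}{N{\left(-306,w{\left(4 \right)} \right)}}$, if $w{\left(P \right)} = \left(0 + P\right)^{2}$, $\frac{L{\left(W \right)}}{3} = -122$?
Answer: $366$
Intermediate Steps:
$L{\left(W \right)} = -366$ ($L{\left(W \right)} = 3 \left(-122\right) = -366$)
$w{\left(P \right)} = P^{2}$
$N{\left(A,Q \right)} = -1$ ($N{\left(A,Q \right)} = 9 + 5 \left(-2\right) = 9 - 10 = -1$)
$\frac{L{\left(233 \right)}}{N{\left(-306,w{\left(4 \right)} \right)}} = - \frac{366}{-1} = \left(-366\right) \left(-1\right) = 366$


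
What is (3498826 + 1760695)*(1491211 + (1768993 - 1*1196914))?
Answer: 10851917084090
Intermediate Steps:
(3498826 + 1760695)*(1491211 + (1768993 - 1*1196914)) = 5259521*(1491211 + (1768993 - 1196914)) = 5259521*(1491211 + 572079) = 5259521*2063290 = 10851917084090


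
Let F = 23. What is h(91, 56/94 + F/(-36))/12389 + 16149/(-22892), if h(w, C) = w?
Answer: -15229753/21816076 ≈ -0.69810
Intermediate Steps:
h(91, 56/94 + F/(-36))/12389 + 16149/(-22892) = 91/12389 + 16149/(-22892) = 91*(1/12389) + 16149*(-1/22892) = 7/953 - 16149/22892 = -15229753/21816076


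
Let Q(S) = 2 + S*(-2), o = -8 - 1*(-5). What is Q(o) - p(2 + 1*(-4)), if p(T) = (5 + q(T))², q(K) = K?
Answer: -1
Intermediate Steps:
o = -3 (o = -8 + 5 = -3)
p(T) = (5 + T)²
Q(S) = 2 - 2*S
Q(o) - p(2 + 1*(-4)) = (2 - 2*(-3)) - (5 + (2 + 1*(-4)))² = (2 + 6) - (5 + (2 - 4))² = 8 - (5 - 2)² = 8 - 1*3² = 8 - 1*9 = 8 - 9 = -1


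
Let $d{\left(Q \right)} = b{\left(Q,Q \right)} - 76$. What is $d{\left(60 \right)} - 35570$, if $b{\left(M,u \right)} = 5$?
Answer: $-35641$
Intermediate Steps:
$d{\left(Q \right)} = -71$ ($d{\left(Q \right)} = 5 - 76 = -71$)
$d{\left(60 \right)} - 35570 = -71 - 35570 = -35641$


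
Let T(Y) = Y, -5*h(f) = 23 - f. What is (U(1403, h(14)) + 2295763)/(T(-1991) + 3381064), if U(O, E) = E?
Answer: 11478806/16895365 ≈ 0.67941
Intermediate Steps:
h(f) = -23/5 + f/5 (h(f) = -(23 - f)/5 = -23/5 + f/5)
(U(1403, h(14)) + 2295763)/(T(-1991) + 3381064) = ((-23/5 + (⅕)*14) + 2295763)/(-1991 + 3381064) = ((-23/5 + 14/5) + 2295763)/3379073 = (-9/5 + 2295763)*(1/3379073) = (11478806/5)*(1/3379073) = 11478806/16895365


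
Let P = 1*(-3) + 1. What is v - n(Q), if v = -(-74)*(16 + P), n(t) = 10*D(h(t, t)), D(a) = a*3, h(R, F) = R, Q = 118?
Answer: -2504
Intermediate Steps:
P = -2 (P = -3 + 1 = -2)
D(a) = 3*a
n(t) = 30*t (n(t) = 10*(3*t) = 30*t)
v = 1036 (v = -(-74)*(16 - 2) = -(-74)*14 = -1*(-1036) = 1036)
v - n(Q) = 1036 - 30*118 = 1036 - 1*3540 = 1036 - 3540 = -2504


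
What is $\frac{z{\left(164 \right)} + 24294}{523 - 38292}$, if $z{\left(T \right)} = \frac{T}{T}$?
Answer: $- \frac{24295}{37769} \approx -0.64325$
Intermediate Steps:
$z{\left(T \right)} = 1$
$\frac{z{\left(164 \right)} + 24294}{523 - 38292} = \frac{1 + 24294}{523 - 38292} = \frac{24295}{-37769} = 24295 \left(- \frac{1}{37769}\right) = - \frac{24295}{37769}$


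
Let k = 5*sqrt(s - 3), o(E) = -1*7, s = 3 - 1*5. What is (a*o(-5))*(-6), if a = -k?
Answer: -210*I*sqrt(5) ≈ -469.57*I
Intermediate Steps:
s = -2 (s = 3 - 5 = -2)
o(E) = -7
k = 5*I*sqrt(5) (k = 5*sqrt(-2 - 3) = 5*sqrt(-5) = 5*(I*sqrt(5)) = 5*I*sqrt(5) ≈ 11.18*I)
a = -5*I*sqrt(5) ≈ -11.18*I
(a*o(-5))*(-6) = (-5*I*sqrt(5)*(-7))*(-6) = (35*I*sqrt(5))*(-6) = -210*I*sqrt(5)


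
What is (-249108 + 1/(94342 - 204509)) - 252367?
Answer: -55245996326/110167 ≈ -5.0148e+5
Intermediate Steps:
(-249108 + 1/(94342 - 204509)) - 252367 = (-249108 + 1/(-110167)) - 252367 = (-249108 - 1/110167) - 252367 = -27443481037/110167 - 252367 = -55245996326/110167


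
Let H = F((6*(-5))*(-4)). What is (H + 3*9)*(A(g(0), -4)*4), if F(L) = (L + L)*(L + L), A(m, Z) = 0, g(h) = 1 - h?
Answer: 0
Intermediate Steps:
F(L) = 4*L**2 (F(L) = (2*L)*(2*L) = 4*L**2)
H = 57600 (H = 4*((6*(-5))*(-4))**2 = 4*(-30*(-4))**2 = 4*120**2 = 4*14400 = 57600)
(H + 3*9)*(A(g(0), -4)*4) = (57600 + 3*9)*(0*4) = (57600 + 27)*0 = 57627*0 = 0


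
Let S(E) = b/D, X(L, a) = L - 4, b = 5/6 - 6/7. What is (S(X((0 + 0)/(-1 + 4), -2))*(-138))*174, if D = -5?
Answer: -4002/35 ≈ -114.34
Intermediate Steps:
b = -1/42 (b = 5*(1/6) - 6*1/7 = 5/6 - 6/7 = -1/42 ≈ -0.023810)
X(L, a) = -4 + L
S(E) = 1/210 (S(E) = -1/42/(-5) = -1/42*(-1/5) = 1/210)
(S(X((0 + 0)/(-1 + 4), -2))*(-138))*174 = ((1/210)*(-138))*174 = -23/35*174 = -4002/35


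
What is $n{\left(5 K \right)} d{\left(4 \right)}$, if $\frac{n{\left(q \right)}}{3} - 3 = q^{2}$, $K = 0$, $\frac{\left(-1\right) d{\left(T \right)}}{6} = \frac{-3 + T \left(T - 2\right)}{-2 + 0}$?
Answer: $135$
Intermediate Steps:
$d{\left(T \right)} = -9 + 3 T \left(-2 + T\right)$ ($d{\left(T \right)} = - 6 \frac{-3 + T \left(T - 2\right)}{-2 + 0} = - 6 \frac{-3 + T \left(-2 + T\right)}{-2} = - 6 \left(-3 + T \left(-2 + T\right)\right) \left(- \frac{1}{2}\right) = - 6 \left(\frac{3}{2} - \frac{T \left(-2 + T\right)}{2}\right) = -9 + 3 T \left(-2 + T\right)$)
$n{\left(q \right)} = 9 + 3 q^{2}$
$n{\left(5 K \right)} d{\left(4 \right)} = \left(9 + 3 \left(5 \cdot 0\right)^{2}\right) \left(-9 - 24 + 3 \cdot 4^{2}\right) = \left(9 + 3 \cdot 0^{2}\right) \left(-9 - 24 + 3 \cdot 16\right) = \left(9 + 3 \cdot 0\right) \left(-9 - 24 + 48\right) = \left(9 + 0\right) 15 = 9 \cdot 15 = 135$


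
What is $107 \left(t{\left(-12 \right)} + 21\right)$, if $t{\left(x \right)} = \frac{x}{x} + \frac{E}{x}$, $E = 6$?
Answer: $\frac{4601}{2} \approx 2300.5$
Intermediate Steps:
$t{\left(x \right)} = 1 + \frac{6}{x}$ ($t{\left(x \right)} = \frac{x}{x} + \frac{6}{x} = 1 + \frac{6}{x}$)
$107 \left(t{\left(-12 \right)} + 21\right) = 107 \left(\frac{6 - 12}{-12} + 21\right) = 107 \left(\left(- \frac{1}{12}\right) \left(-6\right) + 21\right) = 107 \left(\frac{1}{2} + 21\right) = 107 \cdot \frac{43}{2} = \frac{4601}{2}$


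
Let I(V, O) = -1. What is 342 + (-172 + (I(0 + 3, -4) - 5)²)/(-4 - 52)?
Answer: 2411/7 ≈ 344.43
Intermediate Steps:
342 + (-172 + (I(0 + 3, -4) - 5)²)/(-4 - 52) = 342 + (-172 + (-1 - 5)²)/(-4 - 52) = 342 + (-172 + (-6)²)/(-56) = 342 + (-172 + 36)*(-1/56) = 342 - 136*(-1/56) = 342 + 17/7 = 2411/7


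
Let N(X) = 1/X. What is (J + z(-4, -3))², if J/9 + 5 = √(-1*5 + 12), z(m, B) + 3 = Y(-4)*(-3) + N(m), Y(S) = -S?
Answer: 67153/16 - 2169*√7/2 ≈ 1327.7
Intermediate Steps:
N(X) = 1/X
z(m, B) = -15 + 1/m (z(m, B) = -3 + (-1*(-4)*(-3) + 1/m) = -3 + (4*(-3) + 1/m) = -3 + (-12 + 1/m) = -15 + 1/m)
J = -45 + 9*√7 (J = -45 + 9*√(-1*5 + 12) = -45 + 9*√(-5 + 12) = -45 + 9*√7 ≈ -21.188)
(J + z(-4, -3))² = ((-45 + 9*√7) + (-15 + 1/(-4)))² = ((-45 + 9*√7) + (-15 - ¼))² = ((-45 + 9*√7) - 61/4)² = (-241/4 + 9*√7)²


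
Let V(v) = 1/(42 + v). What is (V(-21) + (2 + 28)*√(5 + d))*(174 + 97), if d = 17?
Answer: 271/21 + 8130*√22 ≈ 38146.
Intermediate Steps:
(V(-21) + (2 + 28)*√(5 + d))*(174 + 97) = (1/(42 - 21) + (2 + 28)*√(5 + 17))*(174 + 97) = (1/21 + 30*√22)*271 = 271/21 + 8130*√22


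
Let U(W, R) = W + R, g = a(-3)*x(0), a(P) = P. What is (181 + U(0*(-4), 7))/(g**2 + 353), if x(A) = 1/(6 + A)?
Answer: 752/1413 ≈ 0.53220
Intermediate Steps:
g = -1/2 (g = -3/(6 + 0) = -3/6 = -3*1/6 = -1/2 ≈ -0.50000)
U(W, R) = R + W
(181 + U(0*(-4), 7))/(g**2 + 353) = (181 + (7 + 0*(-4)))/((-1/2)**2 + 353) = (181 + (7 + 0))/(1/4 + 353) = (181 + 7)/(1413/4) = 188*(4/1413) = 752/1413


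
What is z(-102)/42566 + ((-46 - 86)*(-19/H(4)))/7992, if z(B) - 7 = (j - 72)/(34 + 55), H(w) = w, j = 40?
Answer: 396672295/5046114168 ≈ 0.078609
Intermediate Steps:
z(B) = 591/89 (z(B) = 7 + (40 - 72)/(34 + 55) = 7 - 32/89 = 591/89)
z(-102)/42566 + ((-46 - 86)*(-19/H(4)))/7992 = (591/89)/42566 + ((-46 - 86)*(-19/4))/7992 = (591/89)*(1/42566) - (-2508)/4*(1/7992) = 591/3788374 - 132*(-19/4)*(1/7992) = 591/3788374 + 627*(1/7992) = 591/3788374 + 209/2664 = 396672295/5046114168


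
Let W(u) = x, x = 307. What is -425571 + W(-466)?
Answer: -425264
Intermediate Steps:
W(u) = 307
-425571 + W(-466) = -425571 + 307 = -425264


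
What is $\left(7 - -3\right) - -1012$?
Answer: $1022$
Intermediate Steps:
$\left(7 - -3\right) - -1012 = \left(7 + 3\right) + 1012 = 10 + 1012 = 1022$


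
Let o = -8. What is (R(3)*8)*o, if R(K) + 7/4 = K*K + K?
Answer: -656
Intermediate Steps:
R(K) = -7/4 + K + K² (R(K) = -7/4 + (K*K + K) = -7/4 + (K² + K) = -7/4 + (K + K²) = -7/4 + K + K²)
(R(3)*8)*o = ((-7/4 + 3 + 3²)*8)*(-8) = ((-7/4 + 3 + 9)*8)*(-8) = ((41/4)*8)*(-8) = 82*(-8) = -656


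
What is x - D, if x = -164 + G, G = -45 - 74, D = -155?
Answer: -128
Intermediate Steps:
G = -119
x = -283 (x = -164 - 119 = -283)
x - D = -283 - 1*(-155) = -283 + 155 = -128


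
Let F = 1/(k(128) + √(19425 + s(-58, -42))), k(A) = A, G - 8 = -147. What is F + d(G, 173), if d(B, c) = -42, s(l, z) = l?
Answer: -125414/2983 + √19367/2983 ≈ -41.996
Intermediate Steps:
G = -139 (G = 8 - 147 = -139)
F = 1/(128 + √19367) (F = 1/(128 + √(19425 - 58)) = 1/(128 + √19367) ≈ 0.0037430)
F + d(G, 173) = (-128/2983 + √19367/2983) - 42 = -125414/2983 + √19367/2983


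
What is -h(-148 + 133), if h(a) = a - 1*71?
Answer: 86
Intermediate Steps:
h(a) = -71 + a (h(a) = a - 71 = -71 + a)
-h(-148 + 133) = -(-71 + (-148 + 133)) = -(-71 - 15) = -1*(-86) = 86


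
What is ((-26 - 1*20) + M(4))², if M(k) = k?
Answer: 1764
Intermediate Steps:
((-26 - 1*20) + M(4))² = ((-26 - 1*20) + 4)² = ((-26 - 20) + 4)² = (-46 + 4)² = (-42)² = 1764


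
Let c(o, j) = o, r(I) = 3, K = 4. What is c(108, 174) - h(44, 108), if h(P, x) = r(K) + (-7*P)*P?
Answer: 13657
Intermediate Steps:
h(P, x) = 3 - 7*P² (h(P, x) = 3 + (-7*P)*P = 3 - 7*P²)
c(108, 174) - h(44, 108) = 108 - (3 - 7*44²) = 108 - (3 - 7*1936) = 108 - (3 - 13552) = 108 - 1*(-13549) = 108 + 13549 = 13657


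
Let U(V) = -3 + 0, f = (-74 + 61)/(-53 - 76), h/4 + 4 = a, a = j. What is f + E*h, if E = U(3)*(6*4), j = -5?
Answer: 334381/129 ≈ 2592.1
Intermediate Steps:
a = -5
h = -36 (h = -16 + 4*(-5) = -16 - 20 = -36)
f = 13/129 (f = -13/(-129) = -13*(-1/129) = 13/129 ≈ 0.10078)
U(V) = -3
E = -72 (E = -18*4 = -3*24 = -72)
f + E*h = 13/129 - 72*(-36) = 13/129 + 2592 = 334381/129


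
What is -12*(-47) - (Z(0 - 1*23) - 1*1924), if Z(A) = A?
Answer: 2511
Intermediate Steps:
-12*(-47) - (Z(0 - 1*23) - 1*1924) = -12*(-47) - ((0 - 1*23) - 1*1924) = 564 - ((0 - 23) - 1924) = 564 - (-23 - 1924) = 564 - 1*(-1947) = 564 + 1947 = 2511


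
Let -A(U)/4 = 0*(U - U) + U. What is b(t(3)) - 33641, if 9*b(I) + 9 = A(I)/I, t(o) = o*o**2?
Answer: -302782/9 ≈ -33642.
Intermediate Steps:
t(o) = o**3
A(U) = -4*U (A(U) = -4*(0*(U - U) + U) = -4*(0*0 + U) = -4*(0 + U) = -4*U)
b(I) = -13/9 (b(I) = -1 + ((-4*I)/I)/9 = -1 + (1/9)*(-4) = -1 - 4/9 = -13/9)
b(t(3)) - 33641 = -13/9 - 33641 = -302782/9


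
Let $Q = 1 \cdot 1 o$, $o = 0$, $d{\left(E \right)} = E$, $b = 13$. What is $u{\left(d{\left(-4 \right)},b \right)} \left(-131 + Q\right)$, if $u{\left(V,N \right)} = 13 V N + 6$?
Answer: $87770$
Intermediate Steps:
$u{\left(V,N \right)} = 6 + 13 N V$ ($u{\left(V,N \right)} = 13 N V + 6 = 6 + 13 N V$)
$Q = 0$ ($Q = 1 \cdot 1 \cdot 0 = 1 \cdot 0 = 0$)
$u{\left(d{\left(-4 \right)},b \right)} \left(-131 + Q\right) = \left(6 + 13 \cdot 13 \left(-4\right)\right) \left(-131 + 0\right) = \left(6 - 676\right) \left(-131\right) = \left(-670\right) \left(-131\right) = 87770$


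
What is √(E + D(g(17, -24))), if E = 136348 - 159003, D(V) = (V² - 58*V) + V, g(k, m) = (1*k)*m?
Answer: √167065 ≈ 408.74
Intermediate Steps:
g(k, m) = k*m
D(V) = V² - 57*V
E = -22655
√(E + D(g(17, -24))) = √(-22655 + (17*(-24))*(-57 + 17*(-24))) = √(-22655 - 408*(-57 - 408)) = √(-22655 - 408*(-465)) = √(-22655 + 189720) = √167065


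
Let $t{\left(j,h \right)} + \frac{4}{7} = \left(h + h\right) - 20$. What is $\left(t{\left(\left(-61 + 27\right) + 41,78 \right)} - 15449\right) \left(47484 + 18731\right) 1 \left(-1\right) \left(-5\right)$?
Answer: $- \frac{35489584625}{7} \approx -5.0699 \cdot 10^{9}$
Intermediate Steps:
$t{\left(j,h \right)} = - \frac{144}{7} + 2 h$ ($t{\left(j,h \right)} = - \frac{4}{7} + \left(\left(h + h\right) - 20\right) = - \frac{4}{7} + \left(2 h - 20\right) = - \frac{4}{7} + \left(-20 + 2 h\right) = - \frac{144}{7} + 2 h$)
$\left(t{\left(\left(-61 + 27\right) + 41,78 \right)} - 15449\right) \left(47484 + 18731\right) 1 \left(-1\right) \left(-5\right) = \left(\left(- \frac{144}{7} + 2 \cdot 78\right) - 15449\right) \left(47484 + 18731\right) 1 \left(-1\right) \left(-5\right) = \left(\left(- \frac{144}{7} + 156\right) - 15449\right) 66215 \left(\left(-1\right) \left(-5\right)\right) = \left(\frac{948}{7} - 15449\right) 66215 \cdot 5 = \left(- \frac{107195}{7}\right) 66215 \cdot 5 = \left(- \frac{7097916925}{7}\right) 5 = - \frac{35489584625}{7}$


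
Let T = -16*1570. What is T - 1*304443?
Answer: -329563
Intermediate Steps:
T = -25120
T - 1*304443 = -25120 - 1*304443 = -25120 - 304443 = -329563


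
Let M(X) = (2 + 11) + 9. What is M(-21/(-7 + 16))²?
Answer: 484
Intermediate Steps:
M(X) = 22 (M(X) = 13 + 9 = 22)
M(-21/(-7 + 16))² = 22² = 484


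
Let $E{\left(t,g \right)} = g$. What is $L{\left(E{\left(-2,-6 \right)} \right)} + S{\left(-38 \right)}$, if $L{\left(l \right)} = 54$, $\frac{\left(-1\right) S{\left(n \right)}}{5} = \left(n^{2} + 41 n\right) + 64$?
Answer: $304$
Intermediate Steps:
$S{\left(n \right)} = -320 - 205 n - 5 n^{2}$ ($S{\left(n \right)} = - 5 \left(\left(n^{2} + 41 n\right) + 64\right) = - 5 \left(64 + n^{2} + 41 n\right) = -320 - 205 n - 5 n^{2}$)
$L{\left(E{\left(-2,-6 \right)} \right)} + S{\left(-38 \right)} = 54 - \left(-7470 + 7220\right) = 54 - -250 = 54 + 250 = 304$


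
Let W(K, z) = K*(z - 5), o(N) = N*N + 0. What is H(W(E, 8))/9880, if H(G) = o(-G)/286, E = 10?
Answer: 45/141284 ≈ 0.00031851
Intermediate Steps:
o(N) = N² (o(N) = N² + 0 = N²)
W(K, z) = K*(-5 + z)
H(G) = G²/286 (H(G) = (-G)²/286 = G²*(1/286) = G²/286)
H(W(E, 8))/9880 = ((10*(-5 + 8))²/286)/9880 = ((10*3)²/286)*(1/9880) = ((1/286)*30²)*(1/9880) = ((1/286)*900)*(1/9880) = (450/143)*(1/9880) = 45/141284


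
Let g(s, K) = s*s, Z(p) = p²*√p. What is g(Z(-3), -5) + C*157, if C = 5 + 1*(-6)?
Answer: -400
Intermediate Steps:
Z(p) = p^(5/2)
g(s, K) = s²
C = -1 (C = 5 - 6 = -1)
g(Z(-3), -5) + C*157 = ((-3)^(5/2))² - 1*157 = (9*I*√3)² - 157 = -243 - 157 = -400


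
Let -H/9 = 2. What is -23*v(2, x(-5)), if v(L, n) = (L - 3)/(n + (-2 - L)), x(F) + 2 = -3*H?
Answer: 23/48 ≈ 0.47917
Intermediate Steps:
H = -18 (H = -9*2 = -18)
x(F) = 52 (x(F) = -2 - 3*(-18) = -2 + 54 = 52)
v(L, n) = (-3 + L)/(-2 + n - L)
-23*v(2, x(-5)) = -23*(3 - 1*2)/(2 + 2 - 1*52) = -23*(3 - 2)/(2 + 2 - 52) = -23/(-48) = -(-23)/48 = -23*(-1/48) = 23/48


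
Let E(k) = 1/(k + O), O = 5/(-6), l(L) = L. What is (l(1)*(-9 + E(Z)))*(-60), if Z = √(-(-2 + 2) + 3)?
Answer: 43020/83 - 2160*√3/83 ≈ 473.24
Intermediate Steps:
Z = √3 (Z = √(-1*0 + 3) = √(0 + 3) = √3 ≈ 1.7320)
O = -⅚ (O = 5*(-⅙) = -⅚ ≈ -0.83333)
E(k) = 1/(-⅚ + k) (E(k) = 1/(k - ⅚) = 1/(-⅚ + k))
(l(1)*(-9 + E(Z)))*(-60) = (1*(-9 + 6/(-5 + 6*√3)))*(-60) = (-9 + 6/(-5 + 6*√3))*(-60) = 540 - 360/(-5 + 6*√3)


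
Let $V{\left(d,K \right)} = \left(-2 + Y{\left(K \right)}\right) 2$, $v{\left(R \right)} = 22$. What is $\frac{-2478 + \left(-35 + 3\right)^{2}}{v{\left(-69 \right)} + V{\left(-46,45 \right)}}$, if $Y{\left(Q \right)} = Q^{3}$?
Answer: $- \frac{727}{91134} \approx -0.0079773$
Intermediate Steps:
$V{\left(d,K \right)} = -4 + 2 K^{3}$ ($V{\left(d,K \right)} = \left(-2 + K^{3}\right) 2 = -4 + 2 K^{3}$)
$\frac{-2478 + \left(-35 + 3\right)^{2}}{v{\left(-69 \right)} + V{\left(-46,45 \right)}} = \frac{-2478 + \left(-35 + 3\right)^{2}}{22 - \left(4 - 2 \cdot 45^{3}\right)} = \frac{-2478 + \left(-32\right)^{2}}{22 + \left(-4 + 2 \cdot 91125\right)} = \frac{-2478 + 1024}{22 + \left(-4 + 182250\right)} = - \frac{1454}{22 + 182246} = - \frac{1454}{182268} = \left(-1454\right) \frac{1}{182268} = - \frac{727}{91134}$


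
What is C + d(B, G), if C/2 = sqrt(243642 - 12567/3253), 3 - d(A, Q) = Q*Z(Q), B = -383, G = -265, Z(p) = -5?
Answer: -1322 + 6*sqrt(286464550703)/3253 ≈ -334.81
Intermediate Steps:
d(A, Q) = 3 + 5*Q (d(A, Q) = 3 - Q*(-5) = 3 - (-5)*Q = 3 + 5*Q)
C = 6*sqrt(286464550703)/3253 (C = 2*sqrt(243642 - 12567/3253) = 2*sqrt(792554859/3253) = 2*(3*sqrt(286464550703)/3253) = 6*sqrt(286464550703)/3253 ≈ 987.19)
C + d(B, G) = 6*sqrt(286464550703)/3253 + (3 + 5*(-265)) = 6*sqrt(286464550703)/3253 + (3 - 1325) = 6*sqrt(286464550703)/3253 - 1322 = -1322 + 6*sqrt(286464550703)/3253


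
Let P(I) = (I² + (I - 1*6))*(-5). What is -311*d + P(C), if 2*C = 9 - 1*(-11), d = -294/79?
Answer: 50354/79 ≈ 637.39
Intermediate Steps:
d = -294/79 (d = -294*1/79 = -294/79 ≈ -3.7215)
C = 10 (C = (9 - 1*(-11))/2 = (9 + 11)/2 = (½)*20 = 10)
P(I) = 30 - 5*I - 5*I² (P(I) = (I² + (I - 6))*(-5) = (I² + (-6 + I))*(-5) = (-6 + I + I²)*(-5) = 30 - 5*I - 5*I²)
-311*d + P(C) = -311*(-294/79) + (30 - 5*10 - 5*10²) = 91434/79 + (30 - 50 - 5*100) = 91434/79 + (30 - 50 - 500) = 91434/79 - 520 = 50354/79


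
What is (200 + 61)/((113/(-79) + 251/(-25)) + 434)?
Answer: 515475/834496 ≈ 0.61771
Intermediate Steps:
(200 + 61)/((113/(-79) + 251/(-25)) + 434) = 261/((113*(-1/79) + 251*(-1/25)) + 434) = 261/((-113/79 - 251/25) + 434) = 261/(-22654/1975 + 434) = 261/(834496/1975) = 261*(1975/834496) = 515475/834496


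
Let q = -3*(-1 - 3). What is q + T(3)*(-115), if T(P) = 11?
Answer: -1253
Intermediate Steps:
q = 12 (q = -3*(-4) = 12)
q + T(3)*(-115) = 12 + 11*(-115) = 12 - 1265 = -1253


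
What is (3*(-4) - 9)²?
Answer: 441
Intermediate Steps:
(3*(-4) - 9)² = (-12 - 9)² = (-21)² = 441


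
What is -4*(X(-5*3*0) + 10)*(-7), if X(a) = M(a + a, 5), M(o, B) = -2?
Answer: 224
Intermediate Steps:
X(a) = -2
-4*(X(-5*3*0) + 10)*(-7) = -4*(-2 + 10)*(-7) = -4*8*(-7) = -32*(-7) = 224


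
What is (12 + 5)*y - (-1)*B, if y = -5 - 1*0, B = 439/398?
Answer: -33391/398 ≈ -83.897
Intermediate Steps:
B = 439/398 (B = 439*(1/398) = 439/398 ≈ 1.1030)
y = -5 (y = -5 + 0 = -5)
(12 + 5)*y - (-1)*B = (12 + 5)*(-5) - (-1)*439/398 = 17*(-5) - 1*(-439/398) = -85 + 439/398 = -33391/398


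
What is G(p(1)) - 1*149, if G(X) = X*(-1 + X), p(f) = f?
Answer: -149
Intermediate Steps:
G(p(1)) - 1*149 = 1*(-1 + 1) - 1*149 = 1*0 - 149 = 0 - 149 = -149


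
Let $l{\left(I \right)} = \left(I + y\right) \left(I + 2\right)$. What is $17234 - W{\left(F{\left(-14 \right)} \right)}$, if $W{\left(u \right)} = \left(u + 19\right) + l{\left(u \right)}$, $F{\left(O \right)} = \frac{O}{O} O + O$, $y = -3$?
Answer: $16437$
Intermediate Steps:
$F{\left(O \right)} = 2 O$ ($F{\left(O \right)} = 1 O + O = O + O = 2 O$)
$l{\left(I \right)} = \left(-3 + I\right) \left(2 + I\right)$ ($l{\left(I \right)} = \left(I - 3\right) \left(I + 2\right) = \left(-3 + I\right) \left(2 + I\right)$)
$W{\left(u \right)} = 13 + u^{2}$ ($W{\left(u \right)} = \left(u + 19\right) - \left(6 + u - u^{2}\right) = \left(19 + u\right) - \left(6 + u - u^{2}\right) = 13 + u^{2}$)
$17234 - W{\left(F{\left(-14 \right)} \right)} = 17234 - \left(13 + \left(2 \left(-14\right)\right)^{2}\right) = 17234 - \left(13 + \left(-28\right)^{2}\right) = 17234 - \left(13 + 784\right) = 17234 - 797 = 16437$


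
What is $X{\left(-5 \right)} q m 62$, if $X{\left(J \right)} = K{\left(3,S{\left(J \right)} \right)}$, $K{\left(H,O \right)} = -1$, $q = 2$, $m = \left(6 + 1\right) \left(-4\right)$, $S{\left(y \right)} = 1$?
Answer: $3472$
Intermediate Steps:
$m = -28$ ($m = 7 \left(-4\right) = -28$)
$X{\left(J \right)} = -1$
$X{\left(-5 \right)} q m 62 = \left(-1\right) 2 \left(\left(-28\right) 62\right) = \left(-2\right) \left(-1736\right) = 3472$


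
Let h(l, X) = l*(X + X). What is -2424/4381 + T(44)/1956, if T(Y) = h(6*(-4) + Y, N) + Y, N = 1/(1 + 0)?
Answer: -364445/714103 ≈ -0.51035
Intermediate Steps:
N = 1 (N = 1/1 = 1)
h(l, X) = 2*X*l (h(l, X) = l*(2*X) = 2*X*l)
T(Y) = -48 + 3*Y (T(Y) = 2*1*(6*(-4) + Y) + Y = 2*1*(-24 + Y) + Y = (-48 + 2*Y) + Y = -48 + 3*Y)
-2424/4381 + T(44)/1956 = -2424/4381 + (-48 + 3*44)/1956 = -2424*1/4381 + (-48 + 132)*(1/1956) = -2424/4381 + 84*(1/1956) = -2424/4381 + 7/163 = -364445/714103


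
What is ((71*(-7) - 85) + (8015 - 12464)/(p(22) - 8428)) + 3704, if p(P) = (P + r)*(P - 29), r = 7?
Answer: 8983477/2877 ≈ 3122.5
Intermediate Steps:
p(P) = (-29 + P)*(7 + P) (p(P) = (P + 7)*(P - 29) = (7 + P)*(-29 + P) = (-29 + P)*(7 + P))
((71*(-7) - 85) + (8015 - 12464)/(p(22) - 8428)) + 3704 = ((71*(-7) - 85) + (8015 - 12464)/((-203 + 22² - 22*22) - 8428)) + 3704 = ((-497 - 85) - 4449/((-203 + 484 - 484) - 8428)) + 3704 = (-582 - 4449/(-203 - 8428)) + 3704 = (-582 - 4449/(-8631)) + 3704 = (-582 - 4449*(-1/8631)) + 3704 = (-582 + 1483/2877) + 3704 = -1672931/2877 + 3704 = 8983477/2877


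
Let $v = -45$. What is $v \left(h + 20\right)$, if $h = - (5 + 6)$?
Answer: $-405$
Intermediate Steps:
$h = -11$ ($h = \left(-1\right) 11 = -11$)
$v \left(h + 20\right) = - 45 \left(-11 + 20\right) = \left(-45\right) 9 = -405$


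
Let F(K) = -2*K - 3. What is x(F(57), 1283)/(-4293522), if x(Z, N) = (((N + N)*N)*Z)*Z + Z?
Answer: -5007402725/477058 ≈ -10496.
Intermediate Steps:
F(K) = -3 - 2*K
x(Z, N) = Z + 2*N**2*Z**2 (x(Z, N) = (((2*N)*N)*Z)*Z + Z = ((2*N**2)*Z)*Z + Z = (2*Z*N**2)*Z + Z = 2*N**2*Z**2 + Z = Z + 2*N**2*Z**2)
x(F(57), 1283)/(-4293522) = ((-3 - 2*57)*(1 + 2*(-3 - 2*57)*1283**2))/(-4293522) = ((-3 - 114)*(1 + 2*(-3 - 114)*1646089))*(-1/4293522) = -117*(1 + 2*(-117)*1646089)*(-1/4293522) = -117*(1 - 385184826)*(-1/4293522) = -117*(-385184825)*(-1/4293522) = 45066624525*(-1/4293522) = -5007402725/477058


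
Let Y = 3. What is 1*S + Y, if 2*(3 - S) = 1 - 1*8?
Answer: 19/2 ≈ 9.5000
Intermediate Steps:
S = 13/2 (S = 3 - (1 - 1*8)/2 = 3 - (1 - 8)/2 = 3 - 1/2*(-7) = 3 + 7/2 = 13/2 ≈ 6.5000)
1*S + Y = 1*(13/2) + 3 = 13/2 + 3 = 19/2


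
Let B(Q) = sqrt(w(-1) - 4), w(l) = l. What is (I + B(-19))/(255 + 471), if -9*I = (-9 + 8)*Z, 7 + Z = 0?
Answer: -7/6534 + I*sqrt(5)/726 ≈ -0.0010713 + 0.00308*I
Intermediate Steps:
Z = -7 (Z = -7 + 0 = -7)
B(Q) = I*sqrt(5) (B(Q) = sqrt(-1 - 4) = sqrt(-5) = I*sqrt(5))
I = -7/9 (I = -(-9 + 8)*(-7)/9 = -(-1)*(-7)/9 = -1/9*7 = -7/9 ≈ -0.77778)
(I + B(-19))/(255 + 471) = (-7/9 + I*sqrt(5))/(255 + 471) = (-7/9 + I*sqrt(5))/726 = (-7/9 + I*sqrt(5))*(1/726) = -7/6534 + I*sqrt(5)/726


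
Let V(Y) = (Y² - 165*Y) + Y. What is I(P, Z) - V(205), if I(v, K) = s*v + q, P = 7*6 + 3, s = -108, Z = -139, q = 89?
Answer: -13176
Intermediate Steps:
V(Y) = Y² - 164*Y
P = 45 (P = 42 + 3 = 45)
I(v, K) = 89 - 108*v (I(v, K) = -108*v + 89 = 89 - 108*v)
I(P, Z) - V(205) = (89 - 108*45) - 205*(-164 + 205) = (89 - 4860) - 205*41 = -4771 - 1*8405 = -4771 - 8405 = -13176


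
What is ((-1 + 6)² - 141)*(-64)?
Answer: 7424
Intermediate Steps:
((-1 + 6)² - 141)*(-64) = (5² - 141)*(-64) = (25 - 141)*(-64) = -116*(-64) = 7424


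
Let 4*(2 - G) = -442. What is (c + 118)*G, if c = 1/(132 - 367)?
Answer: 1247805/94 ≈ 13275.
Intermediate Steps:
G = 225/2 (G = 2 - ¼*(-442) = 2 + 221/2 = 225/2 ≈ 112.50)
c = -1/235 (c = 1/(-235) = -1/235 ≈ -0.0042553)
(c + 118)*G = (-1/235 + 118)*(225/2) = (27729/235)*(225/2) = 1247805/94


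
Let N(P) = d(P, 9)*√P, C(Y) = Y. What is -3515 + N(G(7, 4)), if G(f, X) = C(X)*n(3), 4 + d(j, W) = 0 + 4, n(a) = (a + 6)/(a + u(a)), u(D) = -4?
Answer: -3515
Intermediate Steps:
n(a) = (6 + a)/(-4 + a) (n(a) = (a + 6)/(a - 4) = (6 + a)/(-4 + a))
d(j, W) = 0 (d(j, W) = -4 + (0 + 4) = -4 + 4 = 0)
G(f, X) = -9*X (G(f, X) = X*((6 + 3)/(-4 + 3)) = X*(9/(-1)) = X*(-1*9) = X*(-9) = -9*X)
N(P) = 0 (N(P) = 0*√P = 0)
-3515 + N(G(7, 4)) = -3515 + 0 = -3515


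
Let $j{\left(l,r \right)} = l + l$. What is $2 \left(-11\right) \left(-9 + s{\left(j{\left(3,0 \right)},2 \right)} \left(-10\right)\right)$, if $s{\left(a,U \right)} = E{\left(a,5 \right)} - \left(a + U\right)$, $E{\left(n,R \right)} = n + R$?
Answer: $858$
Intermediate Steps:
$E{\left(n,R \right)} = R + n$
$j{\left(l,r \right)} = 2 l$
$s{\left(a,U \right)} = 5 - U$ ($s{\left(a,U \right)} = \left(5 + a\right) - \left(a + U\right) = \left(5 + a\right) - \left(U + a\right) = 5 - U$)
$2 \left(-11\right) \left(-9 + s{\left(j{\left(3,0 \right)},2 \right)} \left(-10\right)\right) = 2 \left(-11\right) \left(-9 + \left(5 - 2\right) \left(-10\right)\right) = - 22 \left(-9 + \left(5 - 2\right) \left(-10\right)\right) = - 22 \left(-9 + 3 \left(-10\right)\right) = - 22 \left(-9 - 30\right) = \left(-22\right) \left(-39\right) = 858$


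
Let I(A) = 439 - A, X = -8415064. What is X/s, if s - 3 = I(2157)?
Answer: 171736/35 ≈ 4906.7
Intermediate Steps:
s = -1715 (s = 3 + (439 - 1*2157) = 3 + (439 - 2157) = 3 - 1718 = -1715)
X/s = -8415064/(-1715) = -8415064*(-1/1715) = 171736/35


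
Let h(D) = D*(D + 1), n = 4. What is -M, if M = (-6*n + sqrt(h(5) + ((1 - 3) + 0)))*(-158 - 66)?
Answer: -5376 + 448*sqrt(7) ≈ -4190.7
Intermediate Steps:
h(D) = D*(1 + D)
M = 5376 - 448*sqrt(7) (M = (-6*4 + sqrt(5*(1 + 5) + ((1 - 3) + 0)))*(-158 - 66) = (-24 + sqrt(5*6 + (-2 + 0)))*(-224) = (-24 + sqrt(30 - 2))*(-224) = (-24 + sqrt(28))*(-224) = (-24 + 2*sqrt(7))*(-224) = 5376 - 448*sqrt(7) ≈ 4190.7)
-M = -(5376 - 448*sqrt(7)) = -5376 + 448*sqrt(7)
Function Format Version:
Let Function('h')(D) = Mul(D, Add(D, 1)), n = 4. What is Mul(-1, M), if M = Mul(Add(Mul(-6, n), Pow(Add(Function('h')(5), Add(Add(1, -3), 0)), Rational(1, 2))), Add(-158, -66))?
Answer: Add(-5376, Mul(448, Pow(7, Rational(1, 2)))) ≈ -4190.7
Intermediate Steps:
Function('h')(D) = Mul(D, Add(1, D))
M = Add(5376, Mul(-448, Pow(7, Rational(1, 2)))) (M = Mul(Add(Mul(-6, 4), Pow(Add(Mul(5, Add(1, 5)), Add(Add(1, -3), 0)), Rational(1, 2))), Add(-158, -66)) = Mul(Add(-24, Pow(Add(Mul(5, 6), Add(-2, 0)), Rational(1, 2))), -224) = Mul(Add(-24, Pow(Add(30, -2), Rational(1, 2))), -224) = Mul(Add(-24, Pow(28, Rational(1, 2))), -224) = Mul(Add(-24, Mul(2, Pow(7, Rational(1, 2)))), -224) = Add(5376, Mul(-448, Pow(7, Rational(1, 2)))) ≈ 4190.7)
Mul(-1, M) = Mul(-1, Add(5376, Mul(-448, Pow(7, Rational(1, 2))))) = Add(-5376, Mul(448, Pow(7, Rational(1, 2))))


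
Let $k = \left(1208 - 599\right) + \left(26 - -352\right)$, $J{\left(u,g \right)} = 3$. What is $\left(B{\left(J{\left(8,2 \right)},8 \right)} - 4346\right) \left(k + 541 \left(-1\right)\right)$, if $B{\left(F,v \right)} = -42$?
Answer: $-1957048$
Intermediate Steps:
$k = 987$ ($k = \left(1208 - 599\right) + \left(26 + 352\right) = 609 + 378 = 987$)
$\left(B{\left(J{\left(8,2 \right)},8 \right)} - 4346\right) \left(k + 541 \left(-1\right)\right) = \left(-42 - 4346\right) \left(987 + 541 \left(-1\right)\right) = - 4388 \left(987 - 541\right) = \left(-4388\right) 446 = -1957048$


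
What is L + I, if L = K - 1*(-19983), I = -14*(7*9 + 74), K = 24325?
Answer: 42390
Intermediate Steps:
I = -1918 (I = -14*(63 + 74) = -14*137 = -1918)
L = 44308 (L = 24325 - 1*(-19983) = 24325 + 19983 = 44308)
L + I = 44308 - 1918 = 42390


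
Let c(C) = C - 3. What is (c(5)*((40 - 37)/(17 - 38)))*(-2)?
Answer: 4/7 ≈ 0.57143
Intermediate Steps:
c(C) = -3 + C
(c(5)*((40 - 37)/(17 - 38)))*(-2) = ((-3 + 5)*((40 - 37)/(17 - 38)))*(-2) = (2*(3/(-21)))*(-2) = (2*(3*(-1/21)))*(-2) = (2*(-⅐))*(-2) = -2/7*(-2) = 4/7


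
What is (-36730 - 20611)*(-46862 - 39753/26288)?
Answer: 70641130784069/26288 ≈ 2.6872e+9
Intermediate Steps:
(-36730 - 20611)*(-46862 - 39753/26288) = -57341*(-46862 - 39753*1/26288) = -57341*(-46862 - 39753/26288) = -57341*(-1231948009/26288) = 70641130784069/26288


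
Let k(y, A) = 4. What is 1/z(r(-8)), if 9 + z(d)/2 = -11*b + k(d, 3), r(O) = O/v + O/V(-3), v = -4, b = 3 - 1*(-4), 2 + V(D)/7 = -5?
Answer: -1/164 ≈ -0.0060976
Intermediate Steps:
V(D) = -49 (V(D) = -14 + 7*(-5) = -14 - 35 = -49)
b = 7 (b = 3 + 4 = 7)
r(O) = -53*O/196 (r(O) = O/(-4) + O/(-49) = O*(-1/4) + O*(-1/49) = -O/4 - O/49 = -53*O/196)
z(d) = -164 (z(d) = -18 + 2*(-11*7 + 4) = -18 + 2*(-77 + 4) = -18 + 2*(-73) = -18 - 146 = -164)
1/z(r(-8)) = 1/(-164) = -1/164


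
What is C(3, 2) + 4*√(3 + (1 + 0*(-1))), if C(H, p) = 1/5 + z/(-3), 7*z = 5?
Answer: 836/105 ≈ 7.9619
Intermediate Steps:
z = 5/7 (z = (⅐)*5 = 5/7 ≈ 0.71429)
C(H, p) = -4/105 (C(H, p) = 1/5 + (5/7)/(-3) = 1*(⅕) + (5/7)*(-⅓) = ⅕ - 5/21 = -4/105)
C(3, 2) + 4*√(3 + (1 + 0*(-1))) = -4/105 + 4*√(3 + (1 + 0*(-1))) = -4/105 + 4*√(3 + (1 + 0)) = -4/105 + 4*√(3 + 1) = -4/105 + 4*√4 = -4/105 + 4*2 = -4/105 + 8 = 836/105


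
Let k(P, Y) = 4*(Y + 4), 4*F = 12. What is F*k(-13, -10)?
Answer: -72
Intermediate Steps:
F = 3 (F = (¼)*12 = 3)
k(P, Y) = 16 + 4*Y (k(P, Y) = 4*(4 + Y) = 16 + 4*Y)
F*k(-13, -10) = 3*(16 + 4*(-10)) = 3*(16 - 40) = 3*(-24) = -72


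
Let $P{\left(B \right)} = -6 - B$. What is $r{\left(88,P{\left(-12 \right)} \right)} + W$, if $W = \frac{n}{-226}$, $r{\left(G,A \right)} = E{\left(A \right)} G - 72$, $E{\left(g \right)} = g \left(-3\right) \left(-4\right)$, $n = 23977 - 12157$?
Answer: $\frac{701922}{113} \approx 6211.7$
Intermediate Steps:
$n = 11820$ ($n = 23977 - 12157 = 11820$)
$E{\left(g \right)} = 12 g$ ($E{\left(g \right)} = - 3 g \left(-4\right) = 12 g$)
$r{\left(G,A \right)} = -72 + 12 A G$ ($r{\left(G,A \right)} = 12 A G - 72 = -72 + 12 A G$)
$W = - \frac{5910}{113}$ ($W = \frac{11820}{-226} = 11820 \left(- \frac{1}{226}\right) = - \frac{5910}{113} \approx -52.301$)
$r{\left(88,P{\left(-12 \right)} \right)} + W = \left(-72 + 12 \left(-6 - -12\right) 88\right) - \frac{5910}{113} = \left(-72 + 12 \left(-6 + 12\right) 88\right) - \frac{5910}{113} = \left(-72 + 12 \cdot 6 \cdot 88\right) - \frac{5910}{113} = \left(-72 + 6336\right) - \frac{5910}{113} = 6264 - \frac{5910}{113} = \frac{701922}{113}$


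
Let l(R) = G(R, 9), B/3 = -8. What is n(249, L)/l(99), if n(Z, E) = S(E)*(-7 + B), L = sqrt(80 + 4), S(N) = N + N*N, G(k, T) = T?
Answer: -868/3 - 62*sqrt(21)/9 ≈ -320.90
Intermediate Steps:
B = -24 (B = 3*(-8) = -24)
l(R) = 9
S(N) = N + N**2
L = 2*sqrt(21) (L = sqrt(84) = 2*sqrt(21) ≈ 9.1651)
n(Z, E) = -31*E*(1 + E) (n(Z, E) = (E*(1 + E))*(-7 - 24) = (E*(1 + E))*(-31) = -31*E*(1 + E))
n(249, L)/l(99) = -31*2*sqrt(21)*(1 + 2*sqrt(21))/9 = -62*sqrt(21)*(1 + 2*sqrt(21))*(1/9) = -62*sqrt(21)*(1 + 2*sqrt(21))/9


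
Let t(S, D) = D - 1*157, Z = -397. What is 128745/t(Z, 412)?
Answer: 8583/17 ≈ 504.88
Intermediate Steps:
t(S, D) = -157 + D (t(S, D) = D - 157 = -157 + D)
128745/t(Z, 412) = 128745/(-157 + 412) = 128745/255 = 128745*(1/255) = 8583/17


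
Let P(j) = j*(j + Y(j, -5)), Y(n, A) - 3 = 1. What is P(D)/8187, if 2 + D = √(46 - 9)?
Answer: 11/2729 ≈ 0.0040308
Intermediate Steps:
D = -2 + √37 (D = -2 + √(46 - 9) = -2 + √37 ≈ 4.0828)
Y(n, A) = 4 (Y(n, A) = 3 + 1 = 4)
P(j) = j*(4 + j) (P(j) = j*(j + 4) = j*(4 + j))
P(D)/8187 = ((-2 + √37)*(4 + (-2 + √37)))/8187 = ((-2 + √37)*(2 + √37))*(1/8187) = (-2 + √37)*(2 + √37)/8187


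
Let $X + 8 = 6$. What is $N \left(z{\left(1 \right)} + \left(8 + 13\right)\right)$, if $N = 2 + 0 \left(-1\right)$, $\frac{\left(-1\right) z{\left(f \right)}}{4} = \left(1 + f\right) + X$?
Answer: $42$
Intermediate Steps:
$X = -2$ ($X = -8 + 6 = -2$)
$z{\left(f \right)} = 4 - 4 f$ ($z{\left(f \right)} = - 4 \left(\left(1 + f\right) - 2\right) = - 4 \left(-1 + f\right) = 4 - 4 f$)
$N = 2$ ($N = 2 + 0 = 2$)
$N \left(z{\left(1 \right)} + \left(8 + 13\right)\right) = 2 \left(\left(4 - 4\right) + \left(8 + 13\right)\right) = 2 \left(\left(4 - 4\right) + 21\right) = 2 \left(0 + 21\right) = 2 \cdot 21 = 42$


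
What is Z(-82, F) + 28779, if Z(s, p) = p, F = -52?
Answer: 28727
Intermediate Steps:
Z(-82, F) + 28779 = -52 + 28779 = 28727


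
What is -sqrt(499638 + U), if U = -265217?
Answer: -sqrt(234421) ≈ -484.17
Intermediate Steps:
-sqrt(499638 + U) = -sqrt(499638 - 265217) = -sqrt(234421)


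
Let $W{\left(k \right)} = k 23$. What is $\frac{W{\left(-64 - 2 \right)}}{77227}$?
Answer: $- \frac{1518}{77227} \approx -0.019656$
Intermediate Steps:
$W{\left(k \right)} = 23 k$
$\frac{W{\left(-64 - 2 \right)}}{77227} = \frac{23 \left(-64 - 2\right)}{77227} = 23 \left(-64 - 2\right) \frac{1}{77227} = 23 \left(-66\right) \frac{1}{77227} = \left(-1518\right) \frac{1}{77227} = - \frac{1518}{77227}$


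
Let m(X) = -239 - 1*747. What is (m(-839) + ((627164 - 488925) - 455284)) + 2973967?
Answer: 2655936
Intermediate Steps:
m(X) = -986 (m(X) = -239 - 747 = -986)
(m(-839) + ((627164 - 488925) - 455284)) + 2973967 = (-986 + ((627164 - 488925) - 455284)) + 2973967 = (-986 + (138239 - 455284)) + 2973967 = (-986 - 317045) + 2973967 = -318031 + 2973967 = 2655936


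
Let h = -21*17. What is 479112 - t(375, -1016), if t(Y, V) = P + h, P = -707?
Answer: 480176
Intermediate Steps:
h = -357
t(Y, V) = -1064 (t(Y, V) = -707 - 357 = -1064)
479112 - t(375, -1016) = 479112 - 1*(-1064) = 479112 + 1064 = 480176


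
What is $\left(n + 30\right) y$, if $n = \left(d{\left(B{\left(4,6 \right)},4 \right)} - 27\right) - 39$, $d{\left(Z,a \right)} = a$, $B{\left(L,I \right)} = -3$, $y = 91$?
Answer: $-2912$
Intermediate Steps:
$n = -62$ ($n = \left(4 - 27\right) - 39 = -23 - 39 = -62$)
$\left(n + 30\right) y = \left(-62 + 30\right) 91 = \left(-32\right) 91 = -2912$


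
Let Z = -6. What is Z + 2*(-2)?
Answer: -10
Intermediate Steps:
Z + 2*(-2) = -6 + 2*(-2) = -6 - 4 = -10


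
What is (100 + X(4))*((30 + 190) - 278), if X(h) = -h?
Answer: -5568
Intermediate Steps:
(100 + X(4))*((30 + 190) - 278) = (100 - 1*4)*((30 + 190) - 278) = (100 - 4)*(220 - 278) = 96*(-58) = -5568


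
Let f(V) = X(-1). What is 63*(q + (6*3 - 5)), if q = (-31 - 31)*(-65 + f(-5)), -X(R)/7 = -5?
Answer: 117999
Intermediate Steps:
X(R) = 35 (X(R) = -7*(-5) = 35)
f(V) = 35
q = 1860 (q = (-31 - 31)*(-65 + 35) = -62*(-30) = 1860)
63*(q + (6*3 - 5)) = 63*(1860 + (6*3 - 5)) = 63*(1860 + (18 - 5)) = 63*(1860 + 13) = 63*1873 = 117999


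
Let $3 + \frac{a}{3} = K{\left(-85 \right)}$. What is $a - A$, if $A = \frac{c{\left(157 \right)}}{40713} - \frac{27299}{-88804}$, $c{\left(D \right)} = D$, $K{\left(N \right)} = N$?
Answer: $- \frac{955611360943}{3615477252} \approx -264.31$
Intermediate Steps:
$a = -264$ ($a = -9 + 3 \left(-85\right) = -9 - 255 = -264$)
$A = \frac{1125366415}{3615477252}$ ($A = \frac{157}{40713} - \frac{27299}{-88804} = 157 \cdot \frac{1}{40713} - - \frac{27299}{88804} = \frac{157}{40713} + \frac{27299}{88804} = \frac{1125366415}{3615477252} \approx 0.31126$)
$a - A = -264 - \frac{1125366415}{3615477252} = - \frac{955611360943}{3615477252}$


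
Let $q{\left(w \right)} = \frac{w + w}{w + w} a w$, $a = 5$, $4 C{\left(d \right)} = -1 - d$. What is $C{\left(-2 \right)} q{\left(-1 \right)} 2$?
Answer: $- \frac{5}{2} \approx -2.5$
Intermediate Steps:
$C{\left(d \right)} = - \frac{1}{4} - \frac{d}{4}$ ($C{\left(d \right)} = \frac{-1 - d}{4} = - \frac{1}{4} - \frac{d}{4}$)
$q{\left(w \right)} = 5 w$ ($q{\left(w \right)} = \frac{w + w}{w + w} 5 w = \frac{2 w}{2 w} 5 w = 2 w \frac{1}{2 w} 5 w = 1 \cdot 5 w = 5 w$)
$C{\left(-2 \right)} q{\left(-1 \right)} 2 = \left(- \frac{1}{4} - - \frac{1}{2}\right) 5 \left(-1\right) 2 = \left(- \frac{1}{4} + \frac{1}{2}\right) \left(-5\right) 2 = \frac{1}{4} \left(-5\right) 2 = \left(- \frac{5}{4}\right) 2 = - \frac{5}{2}$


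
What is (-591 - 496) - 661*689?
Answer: -456516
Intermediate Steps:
(-591 - 496) - 661*689 = -1087 - 455429 = -456516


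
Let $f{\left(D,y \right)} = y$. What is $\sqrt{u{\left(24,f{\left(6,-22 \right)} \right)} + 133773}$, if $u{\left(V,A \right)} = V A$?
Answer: $9 \sqrt{1645} \approx 365.03$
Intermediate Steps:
$u{\left(V,A \right)} = A V$
$\sqrt{u{\left(24,f{\left(6,-22 \right)} \right)} + 133773} = \sqrt{\left(-22\right) 24 + 133773} = \sqrt{-528 + 133773} = \sqrt{133245} = 9 \sqrt{1645}$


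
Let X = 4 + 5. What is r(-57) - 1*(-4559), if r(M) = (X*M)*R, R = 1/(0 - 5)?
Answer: 23308/5 ≈ 4661.6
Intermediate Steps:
X = 9
R = -⅕ (R = 1/(-5) = -⅕ ≈ -0.20000)
r(M) = -9*M/5 (r(M) = (9*M)*(-⅕) = -9*M/5)
r(-57) - 1*(-4559) = -9/5*(-57) - 1*(-4559) = 513/5 + 4559 = 23308/5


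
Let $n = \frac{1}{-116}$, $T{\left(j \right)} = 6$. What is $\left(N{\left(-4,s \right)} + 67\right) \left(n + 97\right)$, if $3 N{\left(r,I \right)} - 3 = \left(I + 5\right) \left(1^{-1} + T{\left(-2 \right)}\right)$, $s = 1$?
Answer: $\frac{461291}{58} \approx 7953.3$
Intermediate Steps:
$N{\left(r,I \right)} = \frac{38}{3} + \frac{7 I}{3}$ ($N{\left(r,I \right)} = 1 + \frac{\left(I + 5\right) \left(1^{-1} + 6\right)}{3} = 1 + \frac{\left(5 + I\right) \left(1 + 6\right)}{3} = 1 + \frac{\left(5 + I\right) 7}{3} = 1 + \frac{35 + 7 I}{3} = 1 + \left(\frac{35}{3} + \frac{7 I}{3}\right) = \frac{38}{3} + \frac{7 I}{3}$)
$n = - \frac{1}{116} \approx -0.0086207$
$\left(N{\left(-4,s \right)} + 67\right) \left(n + 97\right) = \left(\left(\frac{38}{3} + \frac{7}{3} \cdot 1\right) + 67\right) \left(- \frac{1}{116} + 97\right) = \left(\left(\frac{38}{3} + \frac{7}{3}\right) + 67\right) \frac{11251}{116} = \left(15 + 67\right) \frac{11251}{116} = 82 \cdot \frac{11251}{116} = \frac{461291}{58}$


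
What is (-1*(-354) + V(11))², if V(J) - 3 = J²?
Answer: 228484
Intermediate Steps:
V(J) = 3 + J²
(-1*(-354) + V(11))² = (-1*(-354) + (3 + 11²))² = (354 + (3 + 121))² = (354 + 124)² = 478² = 228484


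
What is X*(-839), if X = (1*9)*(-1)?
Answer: 7551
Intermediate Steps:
X = -9 (X = 9*(-1) = -9)
X*(-839) = -9*(-839) = 7551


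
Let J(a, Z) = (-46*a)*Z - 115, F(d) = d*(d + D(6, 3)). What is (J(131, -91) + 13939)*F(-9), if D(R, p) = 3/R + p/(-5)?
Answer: 46043361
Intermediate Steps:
D(R, p) = 3/R - p/5 (D(R, p) = 3/R + p*(-1/5) = 3/R - p/5)
F(d) = d*(-1/10 + d) (F(d) = d*(d + (3/6 - 1/5*3)) = d*(d + (3*(1/6) - 3/5)) = d*(d + (1/2 - 3/5)) = d*(d - 1/10) = d*(-1/10 + d))
J(a, Z) = -115 - 46*Z*a (J(a, Z) = -46*Z*a - 115 = -115 - 46*Z*a)
(J(131, -91) + 13939)*F(-9) = ((-115 - 46*(-91)*131) + 13939)*(-9*(-1/10 - 9)) = ((-115 + 548366) + 13939)*(-9*(-91/10)) = (548251 + 13939)*(819/10) = 562190*(819/10) = 46043361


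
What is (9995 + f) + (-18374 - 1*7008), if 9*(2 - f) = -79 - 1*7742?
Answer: -14516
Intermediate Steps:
f = 871 (f = 2 - (-79 - 1*7742)/9 = 2 - (-79 - 7742)/9 = 2 - ⅑*(-7821) = 2 + 869 = 871)
(9995 + f) + (-18374 - 1*7008) = (9995 + 871) + (-18374 - 1*7008) = 10866 + (-18374 - 7008) = 10866 - 25382 = -14516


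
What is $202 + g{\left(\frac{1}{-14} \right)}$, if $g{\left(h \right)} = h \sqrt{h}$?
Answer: $202 - \frac{i \sqrt{14}}{196} \approx 202.0 - 0.01909 i$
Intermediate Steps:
$g{\left(h \right)} = h^{\frac{3}{2}}$
$202 + g{\left(\frac{1}{-14} \right)} = 202 + \left(\frac{1}{-14}\right)^{\frac{3}{2}} = 202 + \left(- \frac{1}{14}\right)^{\frac{3}{2}} = 202 - \frac{i \sqrt{14}}{196}$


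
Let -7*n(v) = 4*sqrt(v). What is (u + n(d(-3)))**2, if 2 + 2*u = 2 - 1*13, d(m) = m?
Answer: 8089/196 + 52*I*sqrt(3)/7 ≈ 41.27 + 12.867*I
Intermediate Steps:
n(v) = -4*sqrt(v)/7
u = -13/2 (u = -1 + (2 - 1*13)/2 = -1 + (2 - 13)/2 = -1 + (1/2)*(-11) = -1 - 11/2 = -13/2 ≈ -6.5000)
(u + n(d(-3)))**2 = (-13/2 - 4*I*sqrt(3)/7)**2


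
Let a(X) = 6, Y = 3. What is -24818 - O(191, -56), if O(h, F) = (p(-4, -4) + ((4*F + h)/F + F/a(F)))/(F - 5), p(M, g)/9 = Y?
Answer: -254331797/10248 ≈ -24818.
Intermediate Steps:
p(M, g) = 27 (p(M, g) = 9*3 = 27)
O(h, F) = (27 + F/6 + (h + 4*F)/F)/(-5 + F) (O(h, F) = (27 + ((4*F + h)/F + F/6))/(F - 5) = (27 + ((h + 4*F)/F + F*(⅙)))/(-5 + F) = (27 + ((h + 4*F)/F + F/6))/(-5 + F) = (27 + (F/6 + (h + 4*F)/F))/(-5 + F) = (27 + F/6 + (h + 4*F)/F)/(-5 + F))
-24818 - O(191, -56) = -24818 - (191 + 31*(-56) + (⅙)*(-56)²)/((-56)*(-5 - 56)) = -24818 - (-1)*(191 - 1736 + (⅙)*3136)/(56*(-61)) = -24818 - (-1)*(-1)*(191 - 1736 + 1568/3)/(56*61) = -24818 - (-1)*(-1)*(-3067)/(56*61*3) = -24818 - 1*(-3067/10248) = -24818 + 3067/10248 = -254331797/10248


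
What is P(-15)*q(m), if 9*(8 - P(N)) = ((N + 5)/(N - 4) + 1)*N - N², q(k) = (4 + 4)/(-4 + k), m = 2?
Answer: -8104/57 ≈ -142.18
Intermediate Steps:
q(k) = 8/(-4 + k)
P(N) = 8 + N²/9 - N*(1 + (5 + N)/(-4 + N))/9 (P(N) = 8 - (((N + 5)/(N - 4) + 1)*N - N²)/9 = 8 - (((5 + N)/(-4 + N) + 1)*N - N²)/9 = 8 - ((1 + (5 + N)/(-4 + N))*N - N²)/9 = 8 - (N*(1 + (5 + N)/(-4 + N)) - N²)/9 = 8 - (-N² + N*(1 + (5 + N)/(-4 + N)))/9 = 8 + (N²/9 - N*(1 + (5 + N)/(-4 + N))/9) = 8 + N²/9 - N*(1 + (5 + N)/(-4 + N))/9)
P(-15)*q(m) = ((-288 + (-15)³ - 6*(-15)² + 71*(-15))/(9*(-4 - 15)))*(8/(-4 + 2)) = ((⅑)*(-288 - 3375 - 6*225 - 1065)/(-19))*(8/(-2)) = ((⅑)*(-1/19)*(-288 - 3375 - 1350 - 1065))*(8*(-½)) = ((⅑)*(-1/19)*(-6078))*(-4) = (2026/57)*(-4) = -8104/57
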